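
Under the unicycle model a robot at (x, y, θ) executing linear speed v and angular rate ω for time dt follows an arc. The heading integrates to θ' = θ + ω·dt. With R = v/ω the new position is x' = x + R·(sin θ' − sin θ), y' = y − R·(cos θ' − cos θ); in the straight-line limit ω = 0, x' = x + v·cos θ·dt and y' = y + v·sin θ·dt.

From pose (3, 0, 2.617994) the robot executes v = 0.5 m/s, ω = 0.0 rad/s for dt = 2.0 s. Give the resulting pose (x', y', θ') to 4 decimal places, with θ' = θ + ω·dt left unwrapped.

(2.1340, 0.5000, 2.6180)

θ' = 2.6180 + 0.0·2.0 = 2.6180
ω = 0 → straight: x' = 3 + 0.5·cos(2.6180)·2.0 = 2.1340
y' = 0 + 0.5·sin(2.6180)·2.0 = 0.5000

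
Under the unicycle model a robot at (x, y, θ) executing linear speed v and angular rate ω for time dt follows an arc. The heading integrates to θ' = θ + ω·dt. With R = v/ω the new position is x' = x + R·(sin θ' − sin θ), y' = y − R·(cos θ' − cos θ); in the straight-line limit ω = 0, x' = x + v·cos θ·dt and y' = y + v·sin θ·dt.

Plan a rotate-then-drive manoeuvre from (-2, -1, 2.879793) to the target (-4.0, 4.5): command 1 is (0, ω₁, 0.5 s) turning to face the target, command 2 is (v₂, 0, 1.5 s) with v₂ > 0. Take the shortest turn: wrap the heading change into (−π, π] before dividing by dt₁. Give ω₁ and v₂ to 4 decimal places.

ω₁ = -1.9205, v₂ = 3.9016

heading to target = atan2(4.5−-1, -4−-2) = 1.9196
Δθ = wrap(1.9196 − 2.8798) = -0.9602; ω₁ = Δθ/dt₁ = -1.9205
distance = √((-4−-2)² + (4.5−-1)²) = 5.8523; v₂ = distance/dt₂ = 3.9016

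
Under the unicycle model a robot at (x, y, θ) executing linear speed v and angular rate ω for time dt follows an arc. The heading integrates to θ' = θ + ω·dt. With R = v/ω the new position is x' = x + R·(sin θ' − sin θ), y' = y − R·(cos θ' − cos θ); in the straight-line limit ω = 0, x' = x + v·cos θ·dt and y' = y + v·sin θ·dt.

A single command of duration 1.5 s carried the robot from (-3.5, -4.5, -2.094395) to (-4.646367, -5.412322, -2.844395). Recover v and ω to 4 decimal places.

v = 1.0000, ω = -0.5000

Δθ = -2.844395 − -2.094395 = -0.750000
ω = Δθ/dt = -0.750000/1.5 = -0.5000
R = Δx/(sin θ' − sin θ) = -2.0000
v = R·ω = -2.0000·-0.5000 = 1.0000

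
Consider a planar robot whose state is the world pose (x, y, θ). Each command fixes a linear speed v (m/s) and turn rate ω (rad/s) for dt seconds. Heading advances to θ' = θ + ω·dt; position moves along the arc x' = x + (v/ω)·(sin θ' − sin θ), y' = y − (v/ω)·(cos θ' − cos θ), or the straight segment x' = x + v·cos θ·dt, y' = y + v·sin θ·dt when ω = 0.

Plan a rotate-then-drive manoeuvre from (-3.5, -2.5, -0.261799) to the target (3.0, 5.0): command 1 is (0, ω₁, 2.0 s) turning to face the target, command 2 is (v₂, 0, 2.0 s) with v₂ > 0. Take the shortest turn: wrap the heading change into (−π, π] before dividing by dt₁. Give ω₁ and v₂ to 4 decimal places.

heading to target = atan2(5−-2.5, 3−-3.5) = 0.8567
Δθ = wrap(0.8567 − -0.2618) = 1.1185; ω₁ = Δθ/dt₁ = 0.5593
distance = √((3−-3.5)² + (5−-2.5)²) = 9.9247; v₂ = distance/dt₂ = 4.9624

ω₁ = 0.5593, v₂ = 4.9624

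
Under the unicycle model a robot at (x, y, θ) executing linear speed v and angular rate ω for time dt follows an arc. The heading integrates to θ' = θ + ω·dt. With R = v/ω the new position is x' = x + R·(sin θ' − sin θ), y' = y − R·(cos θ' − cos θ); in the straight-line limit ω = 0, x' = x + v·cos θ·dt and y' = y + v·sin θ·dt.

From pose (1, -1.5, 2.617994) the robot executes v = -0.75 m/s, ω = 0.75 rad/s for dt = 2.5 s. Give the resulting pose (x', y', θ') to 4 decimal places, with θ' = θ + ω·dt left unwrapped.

(2.4760, -0.8516, 4.4930)

θ' = 2.6180 + 0.75·2.5 = 4.4930
R = v/ω = -0.75/0.75 = -1.0000
x' = 1 + -1.0000·(sin 4.4930 − sin 2.6180) = 2.4760
y' = -1.5 − -1.0000·(cos 4.4930 − cos 2.6180) = -0.8516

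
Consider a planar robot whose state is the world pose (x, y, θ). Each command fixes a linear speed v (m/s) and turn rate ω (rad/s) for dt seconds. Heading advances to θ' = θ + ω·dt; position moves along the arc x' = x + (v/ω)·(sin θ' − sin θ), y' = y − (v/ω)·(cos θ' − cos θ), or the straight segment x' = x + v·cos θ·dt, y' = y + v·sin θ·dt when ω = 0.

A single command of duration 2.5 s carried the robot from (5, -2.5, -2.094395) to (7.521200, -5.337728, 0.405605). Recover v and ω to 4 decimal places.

v = 2.0000, ω = 1.0000

Δθ = 0.405605 − -2.094395 = 2.500000
ω = Δθ/dt = 2.500000/2.5 = 1.0000
R = −Δy/(cos θ' − cos θ) = 2.0000
v = R·ω = 2.0000·1.0000 = 2.0000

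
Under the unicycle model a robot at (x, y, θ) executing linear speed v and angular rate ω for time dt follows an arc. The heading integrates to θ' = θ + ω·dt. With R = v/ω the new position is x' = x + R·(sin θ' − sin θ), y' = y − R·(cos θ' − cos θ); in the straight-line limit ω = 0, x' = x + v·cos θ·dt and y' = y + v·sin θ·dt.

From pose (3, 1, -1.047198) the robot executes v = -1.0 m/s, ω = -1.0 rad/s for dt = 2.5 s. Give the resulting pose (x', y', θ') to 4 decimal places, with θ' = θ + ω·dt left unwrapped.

θ' = -1.0472 + -1.0·2.5 = -3.5472
R = v/ω = -1.0/-1.0 = 1.0000
x' = 3 + 1.0000·(sin -3.5472 − sin -1.0472) = 4.2606
y' = 1 − 1.0000·(cos -3.5472 − cos -1.0472) = 2.4189

(4.2606, 2.4189, -3.5472)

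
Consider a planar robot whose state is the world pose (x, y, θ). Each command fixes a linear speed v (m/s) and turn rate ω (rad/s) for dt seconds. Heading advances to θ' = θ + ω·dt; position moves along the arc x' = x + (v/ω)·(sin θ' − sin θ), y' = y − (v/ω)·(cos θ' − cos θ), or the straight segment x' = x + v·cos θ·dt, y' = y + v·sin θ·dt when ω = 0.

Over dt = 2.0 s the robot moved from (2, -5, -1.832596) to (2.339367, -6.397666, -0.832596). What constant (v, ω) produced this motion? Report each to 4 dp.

Δθ = -0.832596 − -1.832596 = 1.000000
ω = Δθ/dt = 1.000000/2.0 = 0.5000
R = −Δy/(cos θ' − cos θ) = 1.5000
v = R·ω = 1.5000·0.5000 = 0.7500

v = 0.7500, ω = 0.5000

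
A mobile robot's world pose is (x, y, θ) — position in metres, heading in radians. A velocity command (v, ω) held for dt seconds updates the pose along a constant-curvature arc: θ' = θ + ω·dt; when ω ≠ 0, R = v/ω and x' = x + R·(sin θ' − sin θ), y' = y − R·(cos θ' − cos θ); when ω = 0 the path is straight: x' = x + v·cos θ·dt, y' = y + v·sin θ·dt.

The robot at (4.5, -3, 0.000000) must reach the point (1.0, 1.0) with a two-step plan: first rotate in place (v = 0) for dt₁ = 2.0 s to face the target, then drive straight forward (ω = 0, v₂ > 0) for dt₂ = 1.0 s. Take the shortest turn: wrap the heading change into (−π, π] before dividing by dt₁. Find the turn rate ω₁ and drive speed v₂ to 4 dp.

heading to target = atan2(1−-3, 1−4.5) = 2.2896
Δθ = wrap(2.2896 − 0.0000) = 2.2896; ω₁ = Δθ/dt₁ = 1.1448
distance = √((1−4.5)² + (1−-3)²) = 5.3151; v₂ = distance/dt₂ = 5.3151

ω₁ = 1.1448, v₂ = 5.3151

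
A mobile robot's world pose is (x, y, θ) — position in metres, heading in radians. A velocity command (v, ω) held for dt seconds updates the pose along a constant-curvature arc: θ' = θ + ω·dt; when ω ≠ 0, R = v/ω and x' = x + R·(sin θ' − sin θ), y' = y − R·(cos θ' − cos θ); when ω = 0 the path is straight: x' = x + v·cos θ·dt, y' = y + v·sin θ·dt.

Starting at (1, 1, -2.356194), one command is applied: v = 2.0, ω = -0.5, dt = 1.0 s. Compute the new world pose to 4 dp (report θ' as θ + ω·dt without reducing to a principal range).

θ' = -2.3562 + -0.5·1.0 = -2.8562
R = v/ω = 2.0/-0.5 = -4.0000
x' = 1 + -4.0000·(sin -2.8562 − sin -2.3562) = -0.7023
y' = 1 − -4.0000·(cos -2.8562 − cos -2.3562) = -0.0098

(-0.7023, -0.0098, -2.8562)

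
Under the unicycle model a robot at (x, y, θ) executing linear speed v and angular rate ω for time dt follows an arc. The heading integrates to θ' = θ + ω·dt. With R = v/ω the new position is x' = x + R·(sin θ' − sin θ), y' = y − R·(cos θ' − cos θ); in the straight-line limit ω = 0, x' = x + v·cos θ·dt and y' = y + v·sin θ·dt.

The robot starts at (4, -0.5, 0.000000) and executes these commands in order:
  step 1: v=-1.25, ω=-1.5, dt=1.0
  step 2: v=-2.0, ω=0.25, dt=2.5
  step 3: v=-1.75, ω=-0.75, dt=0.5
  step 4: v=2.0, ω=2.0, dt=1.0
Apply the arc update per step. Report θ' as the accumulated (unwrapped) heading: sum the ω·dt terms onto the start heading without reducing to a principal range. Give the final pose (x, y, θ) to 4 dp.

step 1: θ'=-1.5000 (R=0.8333) → pose (3.1688, 0.2744, -1.5000)
step 2: θ'=-0.8750 (R=-8.0000) → pose (1.3291, 4.8365, -0.8750)
step 3: θ'=-1.2500 (R=2.3333) → pose (0.9058, 5.5964, -1.2500)
step 4: θ'=0.7500 (R=1.0000) → pose (2.5364, 5.1800, 0.7500)

(2.5364, 5.1800, 0.7500)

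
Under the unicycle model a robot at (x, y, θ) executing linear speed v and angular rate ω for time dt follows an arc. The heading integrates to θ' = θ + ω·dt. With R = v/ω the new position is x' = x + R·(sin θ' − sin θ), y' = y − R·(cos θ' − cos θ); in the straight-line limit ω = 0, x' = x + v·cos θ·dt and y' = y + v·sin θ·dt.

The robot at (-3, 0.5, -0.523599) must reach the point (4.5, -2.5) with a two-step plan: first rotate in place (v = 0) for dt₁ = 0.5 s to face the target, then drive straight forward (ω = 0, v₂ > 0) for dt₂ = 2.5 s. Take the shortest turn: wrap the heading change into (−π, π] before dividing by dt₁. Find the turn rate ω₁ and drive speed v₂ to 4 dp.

ω₁ = 0.2862, v₂ = 3.2311

heading to target = atan2(-2.5−0.5, 4.5−-3) = -0.3805
Δθ = wrap(-0.3805 − -0.5236) = 0.1431; ω₁ = Δθ/dt₁ = 0.2862
distance = √((4.5−-3)² + (-2.5−0.5)²) = 8.0777; v₂ = distance/dt₂ = 3.2311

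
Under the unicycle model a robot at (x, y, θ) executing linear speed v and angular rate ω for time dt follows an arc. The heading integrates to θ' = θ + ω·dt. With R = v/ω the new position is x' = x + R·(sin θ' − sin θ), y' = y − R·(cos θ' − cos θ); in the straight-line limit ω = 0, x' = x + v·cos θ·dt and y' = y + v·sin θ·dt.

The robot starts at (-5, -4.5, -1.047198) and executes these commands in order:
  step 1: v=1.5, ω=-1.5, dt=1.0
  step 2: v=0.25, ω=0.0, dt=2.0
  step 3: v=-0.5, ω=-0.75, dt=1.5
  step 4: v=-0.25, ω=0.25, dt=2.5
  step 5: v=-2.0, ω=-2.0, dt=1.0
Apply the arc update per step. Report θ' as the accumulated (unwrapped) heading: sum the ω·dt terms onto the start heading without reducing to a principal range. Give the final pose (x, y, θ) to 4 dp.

(-3.3705, -7.5430, -5.0472)

step 1: θ'=-2.5472 (R=-1.0000) → pose (-5.3060, -5.8285, -2.5472)
step 2: θ'=-2.5472 (straight) → pose (-5.7203, -6.1085, -2.5472)
step 3: θ'=-3.6722 (R=0.6667) → pose (-5.0096, -6.0858, -3.6722)
step 4: θ'=-3.0472 (R=-1.0000) → pose (-4.4092, -6.2189, -3.0472)
step 5: θ'=-5.0472 (R=1.0000) → pose (-3.3705, -7.5430, -5.0472)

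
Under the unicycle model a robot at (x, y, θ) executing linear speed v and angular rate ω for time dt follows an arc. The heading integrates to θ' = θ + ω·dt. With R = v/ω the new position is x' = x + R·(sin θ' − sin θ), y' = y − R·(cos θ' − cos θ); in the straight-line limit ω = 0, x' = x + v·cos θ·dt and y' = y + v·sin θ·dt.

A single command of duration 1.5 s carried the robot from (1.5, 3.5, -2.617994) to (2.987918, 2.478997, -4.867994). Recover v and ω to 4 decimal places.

Δθ = -4.867994 − -2.617994 = -2.250000
ω = Δθ/dt = -2.250000/1.5 = -1.5000
R = Δx/(sin θ' − sin θ) = 1.0000
v = R·ω = 1.0000·-1.5000 = -1.5000

v = -1.5000, ω = -1.5000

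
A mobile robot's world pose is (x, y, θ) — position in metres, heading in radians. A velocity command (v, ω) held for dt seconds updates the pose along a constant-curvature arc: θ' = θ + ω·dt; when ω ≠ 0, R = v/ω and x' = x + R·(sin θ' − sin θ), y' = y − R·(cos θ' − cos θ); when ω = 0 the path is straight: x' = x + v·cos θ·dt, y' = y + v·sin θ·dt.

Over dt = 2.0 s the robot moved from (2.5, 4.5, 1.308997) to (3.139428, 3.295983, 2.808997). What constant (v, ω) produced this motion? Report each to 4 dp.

Δθ = 2.808997 − 1.308997 = 1.500000
ω = Δθ/dt = 1.500000/2.0 = 0.7500
R = −Δy/(cos θ' − cos θ) = -1.0000
v = R·ω = -1.0000·0.7500 = -0.7500

v = -0.7500, ω = 0.7500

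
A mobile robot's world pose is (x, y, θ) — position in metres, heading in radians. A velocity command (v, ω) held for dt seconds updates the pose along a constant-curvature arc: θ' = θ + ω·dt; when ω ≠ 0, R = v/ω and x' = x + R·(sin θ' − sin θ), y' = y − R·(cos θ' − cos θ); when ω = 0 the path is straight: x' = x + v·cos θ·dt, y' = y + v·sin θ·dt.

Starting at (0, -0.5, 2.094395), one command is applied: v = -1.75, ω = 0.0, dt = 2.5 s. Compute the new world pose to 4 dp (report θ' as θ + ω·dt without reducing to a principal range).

θ' = 2.0944 + 0.0·2.5 = 2.0944
ω = 0 → straight: x' = 0 + -1.75·cos(2.0944)·2.5 = 2.1875
y' = -0.5 + -1.75·sin(2.0944)·2.5 = -4.2889

(2.1875, -4.2889, 2.0944)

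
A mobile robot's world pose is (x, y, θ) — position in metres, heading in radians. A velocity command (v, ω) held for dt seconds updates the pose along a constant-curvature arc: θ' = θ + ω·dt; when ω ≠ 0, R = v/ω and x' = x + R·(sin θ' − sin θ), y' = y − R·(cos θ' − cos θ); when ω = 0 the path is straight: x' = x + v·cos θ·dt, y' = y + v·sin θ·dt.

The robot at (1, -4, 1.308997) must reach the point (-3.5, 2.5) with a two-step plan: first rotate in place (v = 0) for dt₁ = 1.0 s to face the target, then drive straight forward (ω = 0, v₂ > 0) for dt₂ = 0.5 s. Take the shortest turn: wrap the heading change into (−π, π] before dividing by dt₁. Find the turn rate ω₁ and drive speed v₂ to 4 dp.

ω₁ = 0.8673, v₂ = 15.8114

heading to target = atan2(2.5−-4, -3.5−1) = 2.1763
Δθ = wrap(2.1763 − 1.3090) = 0.8673; ω₁ = Δθ/dt₁ = 0.8673
distance = √((-3.5−1)² + (2.5−-4)²) = 7.9057; v₂ = distance/dt₂ = 15.8114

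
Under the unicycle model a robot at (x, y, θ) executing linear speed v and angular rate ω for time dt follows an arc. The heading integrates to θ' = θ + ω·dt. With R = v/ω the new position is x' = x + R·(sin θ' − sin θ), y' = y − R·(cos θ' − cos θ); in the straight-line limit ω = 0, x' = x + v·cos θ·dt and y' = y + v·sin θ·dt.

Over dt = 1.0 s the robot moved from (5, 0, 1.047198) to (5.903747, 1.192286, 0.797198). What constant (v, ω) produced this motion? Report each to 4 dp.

v = 1.5000, ω = -0.2500

Δθ = 0.797198 − 1.047198 = -0.250000
ω = Δθ/dt = -0.250000/1.0 = -0.2500
R = −Δy/(cos θ' − cos θ) = -6.0000
v = R·ω = -6.0000·-0.2500 = 1.5000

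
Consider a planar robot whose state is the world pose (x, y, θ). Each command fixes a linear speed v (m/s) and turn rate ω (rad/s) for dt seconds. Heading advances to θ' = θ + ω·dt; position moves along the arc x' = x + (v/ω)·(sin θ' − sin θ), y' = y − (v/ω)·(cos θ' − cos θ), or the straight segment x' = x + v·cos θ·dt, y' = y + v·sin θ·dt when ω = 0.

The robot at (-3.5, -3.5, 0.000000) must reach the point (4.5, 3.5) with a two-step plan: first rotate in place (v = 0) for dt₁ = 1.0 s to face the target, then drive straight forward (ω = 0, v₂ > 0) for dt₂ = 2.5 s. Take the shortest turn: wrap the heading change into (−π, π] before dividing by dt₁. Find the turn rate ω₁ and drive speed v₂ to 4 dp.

ω₁ = 0.7188, v₂ = 4.2521

heading to target = atan2(3.5−-3.5, 4.5−-3.5) = 0.7188
Δθ = wrap(0.7188 − 0.0000) = 0.7188; ω₁ = Δθ/dt₁ = 0.7188
distance = √((4.5−-3.5)² + (3.5−-3.5)²) = 10.6301; v₂ = distance/dt₂ = 4.2521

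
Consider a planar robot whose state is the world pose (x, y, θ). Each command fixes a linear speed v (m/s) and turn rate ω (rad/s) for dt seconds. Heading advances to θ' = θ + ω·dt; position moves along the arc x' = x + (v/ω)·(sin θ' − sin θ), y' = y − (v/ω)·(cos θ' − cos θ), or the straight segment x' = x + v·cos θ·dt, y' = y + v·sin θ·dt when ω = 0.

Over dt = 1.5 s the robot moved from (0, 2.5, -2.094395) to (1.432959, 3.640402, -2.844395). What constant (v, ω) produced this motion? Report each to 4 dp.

v = -1.2500, ω = -0.5000

Δθ = -2.844395 − -2.094395 = -0.750000
ω = Δθ/dt = -0.750000/1.5 = -0.5000
R = Δx/(sin θ' − sin θ) = 2.5000
v = R·ω = 2.5000·-0.5000 = -1.2500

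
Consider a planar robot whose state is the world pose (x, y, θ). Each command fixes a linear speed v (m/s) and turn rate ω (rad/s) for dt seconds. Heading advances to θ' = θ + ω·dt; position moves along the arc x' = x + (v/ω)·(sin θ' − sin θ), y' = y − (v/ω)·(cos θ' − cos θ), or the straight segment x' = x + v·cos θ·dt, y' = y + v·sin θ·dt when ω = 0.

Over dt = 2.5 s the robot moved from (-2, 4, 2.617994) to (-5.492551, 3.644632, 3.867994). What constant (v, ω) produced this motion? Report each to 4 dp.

v = 1.5000, ω = 0.5000

Δθ = 3.867994 − 2.617994 = 1.250000
ω = Δθ/dt = 1.250000/2.5 = 0.5000
R = Δx/(sin θ' − sin θ) = 3.0000
v = R·ω = 3.0000·0.5000 = 1.5000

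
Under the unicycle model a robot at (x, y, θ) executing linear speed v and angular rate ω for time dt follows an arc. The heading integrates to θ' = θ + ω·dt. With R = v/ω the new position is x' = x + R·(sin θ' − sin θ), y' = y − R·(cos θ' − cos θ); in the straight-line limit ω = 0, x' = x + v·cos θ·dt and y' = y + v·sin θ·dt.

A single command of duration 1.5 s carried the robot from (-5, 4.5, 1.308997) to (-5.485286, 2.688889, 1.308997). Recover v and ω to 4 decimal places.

v = -1.2500, ω = 0.0000

Δθ = 1.308997 − 1.308997 = 0.000000
ω = Δθ/dt = 0.000000/1.5 = 0.0000
ω = 0 → v = (Δx·cos θ + Δy·sin θ)/dt = -1.2500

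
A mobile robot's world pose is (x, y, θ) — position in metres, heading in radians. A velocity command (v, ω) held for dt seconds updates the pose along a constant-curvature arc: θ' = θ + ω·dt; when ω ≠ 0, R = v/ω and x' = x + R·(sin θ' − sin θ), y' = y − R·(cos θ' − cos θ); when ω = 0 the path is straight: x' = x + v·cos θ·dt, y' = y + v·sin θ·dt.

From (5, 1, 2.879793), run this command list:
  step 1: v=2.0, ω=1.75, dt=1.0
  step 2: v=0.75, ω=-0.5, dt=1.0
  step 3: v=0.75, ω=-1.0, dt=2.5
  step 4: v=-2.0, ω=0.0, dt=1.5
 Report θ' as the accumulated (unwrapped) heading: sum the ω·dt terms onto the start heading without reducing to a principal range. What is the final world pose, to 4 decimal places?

(2.1248, -3.3375, 1.6298)

step 1: θ'=4.6298 (R=1.1429) → pose (3.5652, -0.0096, 4.6298)
step 2: θ'=4.1298 (R=-1.5000) → pose (3.3229, -0.7112, 4.1298)
step 3: θ'=1.6298 (R=-0.7500) → pose (1.9479, -0.3427, 1.6298)
step 4: θ'=1.6298 (straight) → pose (2.1248, -3.3375, 1.6298)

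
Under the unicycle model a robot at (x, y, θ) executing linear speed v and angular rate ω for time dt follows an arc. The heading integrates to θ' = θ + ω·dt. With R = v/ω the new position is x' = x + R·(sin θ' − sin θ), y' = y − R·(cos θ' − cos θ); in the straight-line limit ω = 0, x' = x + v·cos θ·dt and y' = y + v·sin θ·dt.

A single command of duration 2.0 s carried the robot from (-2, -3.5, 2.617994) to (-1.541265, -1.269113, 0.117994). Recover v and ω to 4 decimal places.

Δθ = 0.117994 − 2.617994 = -2.500000
ω = Δθ/dt = -2.500000/2.0 = -1.2500
R = −Δy/(cos θ' − cos θ) = -1.2000
v = R·ω = -1.2000·-1.2500 = 1.5000

v = 1.5000, ω = -1.2500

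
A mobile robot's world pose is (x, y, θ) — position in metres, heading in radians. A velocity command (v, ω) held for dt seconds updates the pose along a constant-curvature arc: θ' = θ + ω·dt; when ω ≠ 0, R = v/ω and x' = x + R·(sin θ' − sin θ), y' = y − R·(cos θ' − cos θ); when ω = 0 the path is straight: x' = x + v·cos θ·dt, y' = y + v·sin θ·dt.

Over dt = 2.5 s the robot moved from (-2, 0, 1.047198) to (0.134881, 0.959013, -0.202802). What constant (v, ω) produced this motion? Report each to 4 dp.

v = 1.0000, ω = -0.5000

Δθ = -0.202802 − 1.047198 = -1.250000
ω = Δθ/dt = -1.250000/2.5 = -0.5000
R = Δx/(sin θ' − sin θ) = -2.0000
v = R·ω = -2.0000·-0.5000 = 1.0000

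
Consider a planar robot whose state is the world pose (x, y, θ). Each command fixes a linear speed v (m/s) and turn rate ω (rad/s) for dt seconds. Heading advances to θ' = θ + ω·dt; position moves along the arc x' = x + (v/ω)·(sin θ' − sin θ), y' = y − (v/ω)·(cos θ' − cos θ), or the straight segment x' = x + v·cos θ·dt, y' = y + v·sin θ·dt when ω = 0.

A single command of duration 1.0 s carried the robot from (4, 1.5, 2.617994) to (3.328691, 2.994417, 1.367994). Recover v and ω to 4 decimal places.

Δθ = 1.367994 − 2.617994 = -1.250000
ω = Δθ/dt = -1.250000/1.0 = -1.2500
R = −Δy/(cos θ' − cos θ) = -1.4000
v = R·ω = -1.4000·-1.2500 = 1.7500

v = 1.7500, ω = -1.2500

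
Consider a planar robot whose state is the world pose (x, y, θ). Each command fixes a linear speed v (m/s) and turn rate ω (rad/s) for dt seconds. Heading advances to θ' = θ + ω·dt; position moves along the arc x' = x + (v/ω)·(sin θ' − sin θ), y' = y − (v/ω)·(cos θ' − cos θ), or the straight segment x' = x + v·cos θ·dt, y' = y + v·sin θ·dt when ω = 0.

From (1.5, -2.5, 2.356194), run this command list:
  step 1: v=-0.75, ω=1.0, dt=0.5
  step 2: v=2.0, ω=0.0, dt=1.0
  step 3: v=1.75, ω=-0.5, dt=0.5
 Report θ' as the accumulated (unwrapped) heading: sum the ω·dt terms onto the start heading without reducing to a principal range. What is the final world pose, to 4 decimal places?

(-0.9002, -1.7781, 2.6062)

step 1: θ'=2.8562 (R=-0.7500) → pose (1.8192, -2.6893, 2.8562)
step 2: θ'=2.8562 (straight) → pose (-0.0999, -2.1263, 2.8562)
step 3: θ'=2.6062 (R=-3.5000) → pose (-0.9002, -1.7781, 2.6062)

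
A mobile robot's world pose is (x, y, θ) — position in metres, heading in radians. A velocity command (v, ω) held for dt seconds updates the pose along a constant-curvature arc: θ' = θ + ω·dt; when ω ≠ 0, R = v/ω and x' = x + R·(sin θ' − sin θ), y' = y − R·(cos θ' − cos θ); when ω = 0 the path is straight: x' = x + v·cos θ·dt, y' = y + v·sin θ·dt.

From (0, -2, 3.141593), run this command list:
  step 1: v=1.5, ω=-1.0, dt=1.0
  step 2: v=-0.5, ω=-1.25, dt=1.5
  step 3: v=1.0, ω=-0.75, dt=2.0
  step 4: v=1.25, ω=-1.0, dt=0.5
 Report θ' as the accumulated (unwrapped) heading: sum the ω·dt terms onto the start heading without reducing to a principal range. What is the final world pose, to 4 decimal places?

(0.1700, -3.3735, -1.7334)

step 1: θ'=2.1416 (R=-1.5000) → pose (-1.2622, -1.3105, 2.1416)
step 2: θ'=0.2666 (R=0.4000) → pose (-1.4934, -1.9124, 0.2666)
step 3: θ'=-1.2334 (R=-1.3333) → pose (0.1160, -2.7573, -1.2334)
step 4: θ'=-1.7334 (R=-1.2500) → pose (0.1700, -3.3735, -1.7334)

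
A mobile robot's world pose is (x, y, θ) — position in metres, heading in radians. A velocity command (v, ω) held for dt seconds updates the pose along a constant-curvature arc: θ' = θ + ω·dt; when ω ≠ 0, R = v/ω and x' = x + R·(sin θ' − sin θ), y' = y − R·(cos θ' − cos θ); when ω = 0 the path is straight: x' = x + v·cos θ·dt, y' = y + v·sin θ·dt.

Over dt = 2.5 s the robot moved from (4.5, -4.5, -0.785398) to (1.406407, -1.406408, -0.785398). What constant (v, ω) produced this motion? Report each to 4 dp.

v = -1.7500, ω = 0.0000

Δθ = -0.785398 − -0.785398 = 0.000000
ω = Δθ/dt = 0.000000/2.5 = 0.0000
ω = 0 → v = (Δx·cos θ + Δy·sin θ)/dt = -1.7500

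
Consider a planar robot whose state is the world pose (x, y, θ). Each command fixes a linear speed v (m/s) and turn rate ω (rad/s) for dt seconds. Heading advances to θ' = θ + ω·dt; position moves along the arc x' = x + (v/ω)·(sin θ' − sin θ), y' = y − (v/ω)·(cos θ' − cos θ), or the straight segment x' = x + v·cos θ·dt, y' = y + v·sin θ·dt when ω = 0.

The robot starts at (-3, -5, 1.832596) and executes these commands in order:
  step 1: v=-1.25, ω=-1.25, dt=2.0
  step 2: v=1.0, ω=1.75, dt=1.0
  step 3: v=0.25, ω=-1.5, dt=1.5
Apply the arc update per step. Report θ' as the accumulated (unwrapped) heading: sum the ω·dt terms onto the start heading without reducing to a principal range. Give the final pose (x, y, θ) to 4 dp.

(-3.4260, -5.8762, -1.1674)

step 1: θ'=-0.6674 (R=1.0000) → pose (-4.5849, -6.0443, -0.6674)
step 2: θ'=1.0826 (R=0.5714) → pose (-3.7265, -5.8635, 1.0826)
step 3: θ'=-1.1674 (R=-0.1667) → pose (-3.4260, -5.8762, -1.1674)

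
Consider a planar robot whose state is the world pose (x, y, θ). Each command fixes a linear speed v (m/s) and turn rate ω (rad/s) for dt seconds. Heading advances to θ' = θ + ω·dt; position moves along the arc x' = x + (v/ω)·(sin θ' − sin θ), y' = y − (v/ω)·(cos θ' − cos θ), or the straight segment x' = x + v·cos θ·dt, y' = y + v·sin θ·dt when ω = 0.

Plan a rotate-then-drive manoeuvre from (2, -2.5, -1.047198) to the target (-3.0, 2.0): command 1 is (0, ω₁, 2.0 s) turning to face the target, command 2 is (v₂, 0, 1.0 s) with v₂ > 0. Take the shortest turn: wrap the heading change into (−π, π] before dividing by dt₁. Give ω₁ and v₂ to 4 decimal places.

heading to target = atan2(2−-2.5, -3−2) = 2.4088
Δθ = wrap(2.4088 − -1.0472) = -2.8272; ω₁ = Δθ/dt₁ = -1.4136
distance = √((-3−2)² + (2−-2.5)²) = 6.7268; v₂ = distance/dt₂ = 6.7268

ω₁ = -1.4136, v₂ = 6.7268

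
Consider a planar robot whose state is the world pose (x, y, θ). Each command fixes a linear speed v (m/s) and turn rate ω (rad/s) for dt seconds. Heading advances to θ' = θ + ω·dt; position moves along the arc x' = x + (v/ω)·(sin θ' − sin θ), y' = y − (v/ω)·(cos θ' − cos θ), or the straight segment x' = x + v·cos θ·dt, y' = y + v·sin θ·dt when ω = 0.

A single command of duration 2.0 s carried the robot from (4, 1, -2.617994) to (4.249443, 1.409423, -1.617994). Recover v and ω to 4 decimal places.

v = -0.2500, ω = 0.5000

Δθ = -1.617994 − -2.617994 = 1.000000
ω = Δθ/dt = 1.000000/2.0 = 0.5000
R = −Δy/(cos θ' − cos θ) = -0.5000
v = R·ω = -0.5000·0.5000 = -0.2500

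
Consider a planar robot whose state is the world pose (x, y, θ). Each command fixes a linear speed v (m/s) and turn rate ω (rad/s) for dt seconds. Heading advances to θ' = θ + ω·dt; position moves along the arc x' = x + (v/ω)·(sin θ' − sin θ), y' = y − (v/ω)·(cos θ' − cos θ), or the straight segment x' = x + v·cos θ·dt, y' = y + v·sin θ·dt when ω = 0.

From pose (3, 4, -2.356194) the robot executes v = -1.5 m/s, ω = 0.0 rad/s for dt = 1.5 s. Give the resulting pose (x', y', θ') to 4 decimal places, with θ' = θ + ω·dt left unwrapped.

θ' = -2.3562 + 0.0·1.5 = -2.3562
ω = 0 → straight: x' = 3 + -1.5·cos(-2.3562)·1.5 = 4.5910
y' = 4 + -1.5·sin(-2.3562)·1.5 = 5.5910

(4.5910, 5.5910, -2.3562)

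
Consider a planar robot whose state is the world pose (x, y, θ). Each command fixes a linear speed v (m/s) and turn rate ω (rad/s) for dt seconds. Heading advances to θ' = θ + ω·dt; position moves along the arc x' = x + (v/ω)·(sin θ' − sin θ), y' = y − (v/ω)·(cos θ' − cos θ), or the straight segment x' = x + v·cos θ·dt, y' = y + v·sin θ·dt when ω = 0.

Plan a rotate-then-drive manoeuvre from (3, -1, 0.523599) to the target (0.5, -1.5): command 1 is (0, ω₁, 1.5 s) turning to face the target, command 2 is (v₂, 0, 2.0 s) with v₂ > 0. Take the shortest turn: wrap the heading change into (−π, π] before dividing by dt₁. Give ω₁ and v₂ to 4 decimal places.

heading to target = atan2(-1.5−-1, 0.5−3) = -2.9442
Δθ = wrap(-2.9442 − 0.5236) = 2.8154; ω₁ = Δθ/dt₁ = 1.8769
distance = √((0.5−3)² + (-1.5−-1)²) = 2.5495; v₂ = distance/dt₂ = 1.2748

ω₁ = 1.8769, v₂ = 1.2748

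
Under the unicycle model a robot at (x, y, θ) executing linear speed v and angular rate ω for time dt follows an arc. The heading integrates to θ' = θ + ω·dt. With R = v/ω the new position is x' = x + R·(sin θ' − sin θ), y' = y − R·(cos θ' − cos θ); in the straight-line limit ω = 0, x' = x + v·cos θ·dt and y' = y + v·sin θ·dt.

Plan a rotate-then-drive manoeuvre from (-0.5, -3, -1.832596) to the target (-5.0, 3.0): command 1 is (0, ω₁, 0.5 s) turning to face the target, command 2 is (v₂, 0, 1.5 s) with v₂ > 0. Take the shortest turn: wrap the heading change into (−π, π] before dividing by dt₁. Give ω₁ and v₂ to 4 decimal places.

heading to target = atan2(3−-3, -5−-0.5) = 2.2143
Δθ = wrap(2.2143 − -1.8326) = -2.2363; ω₁ = Δθ/dt₁ = -4.4726
distance = √((-5−-0.5)² + (3−-3)²) = 7.5000; v₂ = distance/dt₂ = 5.0000

ω₁ = -4.4726, v₂ = 5.0000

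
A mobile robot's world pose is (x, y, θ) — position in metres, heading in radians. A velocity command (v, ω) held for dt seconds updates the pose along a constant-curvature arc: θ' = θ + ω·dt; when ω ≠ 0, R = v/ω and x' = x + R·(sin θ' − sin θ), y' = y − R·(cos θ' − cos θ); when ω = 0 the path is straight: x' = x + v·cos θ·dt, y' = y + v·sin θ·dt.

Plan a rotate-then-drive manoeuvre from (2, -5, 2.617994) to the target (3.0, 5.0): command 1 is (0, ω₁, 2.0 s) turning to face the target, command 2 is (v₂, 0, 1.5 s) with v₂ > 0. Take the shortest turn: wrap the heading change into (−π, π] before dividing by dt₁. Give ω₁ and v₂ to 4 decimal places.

heading to target = atan2(5−-5, 3−2) = 1.4711
Δθ = wrap(1.4711 − 2.6180) = -1.1469; ω₁ = Δθ/dt₁ = -0.5734
distance = √((3−2)² + (5−-5)²) = 10.0499; v₂ = distance/dt₂ = 6.6999

ω₁ = -0.5734, v₂ = 6.6999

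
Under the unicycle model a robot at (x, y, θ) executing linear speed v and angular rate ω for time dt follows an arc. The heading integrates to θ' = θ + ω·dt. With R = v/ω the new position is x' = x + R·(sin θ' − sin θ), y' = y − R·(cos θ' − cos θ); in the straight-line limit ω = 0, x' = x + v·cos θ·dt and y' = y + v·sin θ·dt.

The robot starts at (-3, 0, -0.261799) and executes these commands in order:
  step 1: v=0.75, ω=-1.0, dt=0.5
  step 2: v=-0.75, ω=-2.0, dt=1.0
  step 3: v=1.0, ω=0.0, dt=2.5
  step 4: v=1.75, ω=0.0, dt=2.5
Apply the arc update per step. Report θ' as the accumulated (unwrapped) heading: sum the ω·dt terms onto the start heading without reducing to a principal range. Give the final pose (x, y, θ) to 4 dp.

(-8.9417, -2.1109, -2.7618)

step 1: θ'=-0.7618 (R=-0.7500) → pose (-2.6764, -0.1817, -0.7618)
step 2: θ'=-2.7618 (R=0.3750) → pose (-2.5566, 0.4379, -2.7618)
step 3: θ'=-2.7618 (straight) → pose (-4.8785, -0.4889, -2.7618)
step 4: θ'=-2.7618 (straight) → pose (-8.9417, -2.1109, -2.7618)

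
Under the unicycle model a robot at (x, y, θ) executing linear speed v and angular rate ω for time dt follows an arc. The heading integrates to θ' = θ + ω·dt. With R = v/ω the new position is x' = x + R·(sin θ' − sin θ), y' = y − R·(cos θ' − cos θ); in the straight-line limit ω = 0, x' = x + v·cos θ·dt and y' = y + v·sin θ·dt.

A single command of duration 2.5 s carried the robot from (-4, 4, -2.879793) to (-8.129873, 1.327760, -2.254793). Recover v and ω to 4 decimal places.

Δθ = -2.254793 − -2.879793 = 0.625000
ω = Δθ/dt = 0.625000/2.5 = 0.2500
R = Δx/(sin θ' − sin θ) = 8.0000
v = R·ω = 8.0000·0.2500 = 2.0000

v = 2.0000, ω = 0.2500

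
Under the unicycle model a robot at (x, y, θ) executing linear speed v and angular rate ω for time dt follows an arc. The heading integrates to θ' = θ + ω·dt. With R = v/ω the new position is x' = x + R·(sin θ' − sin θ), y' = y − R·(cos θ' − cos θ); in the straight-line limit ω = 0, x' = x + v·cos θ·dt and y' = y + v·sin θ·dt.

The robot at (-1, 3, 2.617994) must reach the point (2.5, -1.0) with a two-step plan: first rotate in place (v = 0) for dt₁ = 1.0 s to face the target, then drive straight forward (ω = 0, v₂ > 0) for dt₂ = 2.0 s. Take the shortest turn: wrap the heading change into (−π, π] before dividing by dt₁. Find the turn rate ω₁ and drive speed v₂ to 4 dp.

ω₁ = 2.8132, v₂ = 2.6575

heading to target = atan2(-1−3, 2.5−-1) = -0.8520
Δθ = wrap(-0.8520 − 2.6180) = 2.8132; ω₁ = Δθ/dt₁ = 2.8132
distance = √((2.5−-1)² + (-1−3)²) = 5.3151; v₂ = distance/dt₂ = 2.6575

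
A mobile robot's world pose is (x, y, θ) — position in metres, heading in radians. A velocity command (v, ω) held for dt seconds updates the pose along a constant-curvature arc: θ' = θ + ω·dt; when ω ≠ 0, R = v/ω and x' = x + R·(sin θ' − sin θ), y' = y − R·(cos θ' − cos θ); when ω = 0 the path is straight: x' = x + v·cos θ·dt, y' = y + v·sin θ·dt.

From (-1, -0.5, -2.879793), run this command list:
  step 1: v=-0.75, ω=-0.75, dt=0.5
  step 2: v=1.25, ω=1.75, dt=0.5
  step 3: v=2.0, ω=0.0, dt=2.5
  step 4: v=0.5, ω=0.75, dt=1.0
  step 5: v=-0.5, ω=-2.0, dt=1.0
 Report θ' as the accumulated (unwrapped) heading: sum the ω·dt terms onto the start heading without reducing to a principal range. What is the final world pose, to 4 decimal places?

step 1: θ'=-3.2548 (R=1.0000) → pose (-0.6282, -0.4723, -3.2548)
step 2: θ'=-2.3798 (R=0.7143) → pose (-1.2019, -0.6652, -2.3798)
step 3: θ'=-2.3798 (straight) → pose (-4.8199, -4.1163, -2.3798)
step 4: θ'=-1.6298 (R=0.6667) → pose (-5.0253, -4.5594, -1.6298)
step 5: θ'=-3.6298 (R=0.2500) → pose (-4.6584, -4.3533, -3.6298)

(-4.6584, -4.3533, -3.6298)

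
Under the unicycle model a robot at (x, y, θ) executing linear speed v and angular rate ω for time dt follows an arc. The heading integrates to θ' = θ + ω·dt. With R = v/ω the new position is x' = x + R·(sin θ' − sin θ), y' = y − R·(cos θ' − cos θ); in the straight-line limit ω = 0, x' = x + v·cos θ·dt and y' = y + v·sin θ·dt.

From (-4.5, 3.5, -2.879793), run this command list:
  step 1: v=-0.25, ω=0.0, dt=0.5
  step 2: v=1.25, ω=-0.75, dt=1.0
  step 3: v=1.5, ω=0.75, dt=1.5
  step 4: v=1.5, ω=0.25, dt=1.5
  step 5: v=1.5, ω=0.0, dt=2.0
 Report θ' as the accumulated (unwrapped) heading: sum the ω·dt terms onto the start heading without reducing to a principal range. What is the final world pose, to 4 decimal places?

step 1: θ'=-2.8798 (straight) → pose (-4.3793, 3.5324, -2.8798)
step 2: θ'=-3.6298 (R=-1.6667) → pose (-5.5924, 3.6703, -3.6298)
step 3: θ'=-2.5048 (R=2.0000) → pose (-7.7197, 3.5119, -2.5048)
step 4: θ'=-2.1298 (R=6.0000) → pose (-9.2387, 1.8699, -2.1298)
step 5: θ'=-2.1298 (straight) → pose (-10.8297, -0.6735, -2.1298)

(-10.8297, -0.6735, -2.1298)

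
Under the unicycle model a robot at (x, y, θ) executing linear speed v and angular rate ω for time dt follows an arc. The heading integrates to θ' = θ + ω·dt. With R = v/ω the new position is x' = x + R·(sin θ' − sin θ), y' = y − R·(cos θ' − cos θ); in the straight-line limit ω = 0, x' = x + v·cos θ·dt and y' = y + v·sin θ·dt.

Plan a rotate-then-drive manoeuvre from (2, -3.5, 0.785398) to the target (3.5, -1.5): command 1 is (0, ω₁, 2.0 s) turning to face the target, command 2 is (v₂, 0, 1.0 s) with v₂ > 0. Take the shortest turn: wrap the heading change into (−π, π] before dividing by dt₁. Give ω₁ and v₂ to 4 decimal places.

heading to target = atan2(-1.5−-3.5, 3.5−2) = 0.9273
Δθ = wrap(0.9273 − 0.7854) = 0.1419; ω₁ = Δθ/dt₁ = 0.0709
distance = √((3.5−2)² + (-1.5−-3.5)²) = 2.5000; v₂ = distance/dt₂ = 2.5000

ω₁ = 0.0709, v₂ = 2.5000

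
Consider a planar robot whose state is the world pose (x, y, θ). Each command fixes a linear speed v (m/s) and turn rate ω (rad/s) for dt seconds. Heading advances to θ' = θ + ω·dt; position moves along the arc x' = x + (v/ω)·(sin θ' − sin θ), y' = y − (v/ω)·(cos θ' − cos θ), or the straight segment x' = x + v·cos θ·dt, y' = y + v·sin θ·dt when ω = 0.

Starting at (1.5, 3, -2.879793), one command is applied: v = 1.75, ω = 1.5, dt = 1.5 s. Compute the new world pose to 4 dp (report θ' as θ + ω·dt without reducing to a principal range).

(1.1148, 0.9302, -0.6298)

θ' = -2.8798 + 1.5·1.5 = -0.6298
R = v/ω = 1.75/1.5 = 1.1667
x' = 1.5 + 1.1667·(sin -0.6298 − sin -2.8798) = 1.1148
y' = 3 − 1.1667·(cos -0.6298 − cos -2.8798) = 0.9302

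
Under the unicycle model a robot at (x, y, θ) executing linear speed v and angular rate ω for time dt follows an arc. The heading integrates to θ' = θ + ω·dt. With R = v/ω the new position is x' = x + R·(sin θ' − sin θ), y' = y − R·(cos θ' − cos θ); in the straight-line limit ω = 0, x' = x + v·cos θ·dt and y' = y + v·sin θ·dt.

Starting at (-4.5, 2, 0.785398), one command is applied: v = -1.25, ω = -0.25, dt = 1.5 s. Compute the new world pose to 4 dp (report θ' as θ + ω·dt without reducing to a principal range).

(-6.0407, 0.9507, 0.4104)

θ' = 0.7854 + -0.25·1.5 = 0.4104
R = v/ω = -1.25/-0.25 = 5.0000
x' = -4.5 + 5.0000·(sin 0.4104 − sin 0.7854) = -6.0407
y' = 2 − 5.0000·(cos 0.4104 − cos 0.7854) = 0.9507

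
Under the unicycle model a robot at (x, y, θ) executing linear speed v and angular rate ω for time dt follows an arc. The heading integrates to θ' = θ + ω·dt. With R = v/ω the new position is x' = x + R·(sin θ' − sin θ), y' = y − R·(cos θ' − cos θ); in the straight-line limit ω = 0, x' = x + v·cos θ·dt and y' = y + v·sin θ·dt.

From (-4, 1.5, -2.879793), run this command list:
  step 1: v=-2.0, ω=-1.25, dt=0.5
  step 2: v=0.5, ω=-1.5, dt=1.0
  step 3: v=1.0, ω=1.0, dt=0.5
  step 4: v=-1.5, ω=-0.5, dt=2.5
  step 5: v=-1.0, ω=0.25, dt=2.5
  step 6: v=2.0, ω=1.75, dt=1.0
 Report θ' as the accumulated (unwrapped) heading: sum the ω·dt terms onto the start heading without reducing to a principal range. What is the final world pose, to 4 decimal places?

step 1: θ'=-3.5048 (R=1.6000) → pose (-3.0175, 1.4501, -3.5048)
step 2: θ'=-5.0048 (R=-0.3333) → pose (-3.2182, 1.8578, -5.0048)
step 3: θ'=-4.5048 (R=1.0000) → pose (-3.1972, 2.3522, -4.5048)
step 4: θ'=-5.7548 (R=3.0000) → pose (-4.6204, -0.8570, -5.7548)
step 5: θ'=-5.1298 (R=-4.0000) → pose (-6.2604, -2.6899, -5.1298)
step 6: θ'=-3.3798 (R=1.1429) → pose (-7.0355, -1.1160, -3.3798)

(-7.0355, -1.1160, -3.3798)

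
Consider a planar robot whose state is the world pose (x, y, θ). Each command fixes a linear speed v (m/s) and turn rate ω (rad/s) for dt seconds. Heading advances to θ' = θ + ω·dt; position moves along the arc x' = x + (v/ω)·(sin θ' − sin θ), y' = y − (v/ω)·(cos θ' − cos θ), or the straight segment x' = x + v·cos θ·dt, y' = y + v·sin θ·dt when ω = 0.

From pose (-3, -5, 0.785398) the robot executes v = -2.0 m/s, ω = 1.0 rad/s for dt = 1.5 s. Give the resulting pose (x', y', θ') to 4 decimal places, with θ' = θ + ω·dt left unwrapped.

θ' = 0.7854 + 1.0·1.5 = 2.2854
R = v/ω = -2.0/1.0 = -2.0000
x' = -3 + -2.0000·(sin 2.2854 − sin 0.7854) = -3.0965
y' = -5 − -2.0000·(cos 2.2854 − cos 0.7854) = -7.7248

(-3.0965, -7.7248, 2.2854)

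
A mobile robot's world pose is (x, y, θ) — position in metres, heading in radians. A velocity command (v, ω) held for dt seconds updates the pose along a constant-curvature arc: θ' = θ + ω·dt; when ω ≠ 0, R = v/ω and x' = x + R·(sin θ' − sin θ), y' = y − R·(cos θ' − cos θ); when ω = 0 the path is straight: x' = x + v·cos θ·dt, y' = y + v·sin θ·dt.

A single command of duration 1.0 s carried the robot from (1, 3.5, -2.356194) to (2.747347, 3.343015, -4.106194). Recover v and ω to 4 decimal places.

Δθ = -4.106194 − -2.356194 = -1.750000
ω = Δθ/dt = -1.750000/1.0 = -1.7500
R = Δx/(sin θ' − sin θ) = 1.1429
v = R·ω = 1.1429·-1.7500 = -2.0000

v = -2.0000, ω = -1.7500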